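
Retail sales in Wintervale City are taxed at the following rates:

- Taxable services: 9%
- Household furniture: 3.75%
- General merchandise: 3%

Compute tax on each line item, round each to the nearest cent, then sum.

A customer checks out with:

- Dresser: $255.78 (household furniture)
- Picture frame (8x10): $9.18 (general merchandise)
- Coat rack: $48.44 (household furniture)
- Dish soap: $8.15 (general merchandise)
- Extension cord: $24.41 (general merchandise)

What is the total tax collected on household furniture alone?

$11.41

Dresser $255.78: household furniture → 3.75% → $9.59
Coat rack $48.44: household furniture → 3.75% → $1.82
Tax on household furniture = $9.59 + $1.82 = $11.41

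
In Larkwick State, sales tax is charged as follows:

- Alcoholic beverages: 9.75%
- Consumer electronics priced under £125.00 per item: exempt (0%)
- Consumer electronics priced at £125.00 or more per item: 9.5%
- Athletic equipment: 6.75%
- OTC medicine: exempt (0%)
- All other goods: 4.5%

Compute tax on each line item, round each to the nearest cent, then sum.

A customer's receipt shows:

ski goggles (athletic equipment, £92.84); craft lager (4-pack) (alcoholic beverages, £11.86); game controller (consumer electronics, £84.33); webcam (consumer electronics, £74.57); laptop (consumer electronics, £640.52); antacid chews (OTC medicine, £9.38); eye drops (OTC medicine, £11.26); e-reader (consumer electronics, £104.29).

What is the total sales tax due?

Ski goggles £92.84: athletic equipment → 6.75% → £6.27
Craft lager (4-pack) £11.86: alcoholic beverages → 9.75% → £1.16
Game controller £84.33: consumer electronics, under £125.00 → 0% → £0.00
Webcam £74.57: consumer electronics, under £125.00 → 0% → £0.00
Laptop £640.52: consumer electronics, £125.00 or more → 9.5% → £60.85
Antacid chews £9.38: OTC medicine → 0% → £0.00
Eye drops £11.26: OTC medicine → 0% → £0.00
E-reader £104.29: consumer electronics, under £125.00 → 0% → £0.00
Total tax = £6.27 + £1.16 + £60.85 = £68.28

£68.28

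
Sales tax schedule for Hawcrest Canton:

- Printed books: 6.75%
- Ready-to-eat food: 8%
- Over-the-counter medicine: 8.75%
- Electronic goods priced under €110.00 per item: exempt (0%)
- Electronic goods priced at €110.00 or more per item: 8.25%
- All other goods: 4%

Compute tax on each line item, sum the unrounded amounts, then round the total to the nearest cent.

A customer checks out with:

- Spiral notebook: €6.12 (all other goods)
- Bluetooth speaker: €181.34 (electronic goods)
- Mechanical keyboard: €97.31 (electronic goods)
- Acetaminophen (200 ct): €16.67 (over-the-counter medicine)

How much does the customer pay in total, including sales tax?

€318.10

Spiral notebook €6.12: all other goods → 4% → €0.2448
Bluetooth speaker €181.34: electronic goods, €110.00 or more → 8.25% → €14.96055
Mechanical keyboard €97.31: electronic goods, under €110.00 → 0% → €0.00
Acetaminophen (200 ct) €16.67: over-the-counter medicine → 8.75% → €1.458625
Subtotal = €301.44; unrounded tax = €16.663975 → €16.66; total due = €318.10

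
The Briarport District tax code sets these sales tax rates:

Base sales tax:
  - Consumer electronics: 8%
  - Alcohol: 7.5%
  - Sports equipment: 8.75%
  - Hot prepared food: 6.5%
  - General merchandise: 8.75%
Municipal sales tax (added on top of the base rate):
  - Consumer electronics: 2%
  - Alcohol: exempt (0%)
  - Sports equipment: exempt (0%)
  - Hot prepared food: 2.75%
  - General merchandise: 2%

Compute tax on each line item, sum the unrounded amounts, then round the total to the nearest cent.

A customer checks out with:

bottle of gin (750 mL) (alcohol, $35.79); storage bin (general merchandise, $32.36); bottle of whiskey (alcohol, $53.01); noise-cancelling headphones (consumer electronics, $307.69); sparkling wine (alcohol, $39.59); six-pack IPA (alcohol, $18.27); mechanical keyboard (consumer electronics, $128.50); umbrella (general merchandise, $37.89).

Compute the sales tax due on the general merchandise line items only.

Storage bin $32.36: general merchandise → 8.75% + 2% municipal = 10.75% → $3.4787
Umbrella $37.89: general merchandise → 8.75% + 2% municipal = 10.75% → $4.073175
Tax on general merchandise: unrounded sum = $7.551875 → $7.55

$7.55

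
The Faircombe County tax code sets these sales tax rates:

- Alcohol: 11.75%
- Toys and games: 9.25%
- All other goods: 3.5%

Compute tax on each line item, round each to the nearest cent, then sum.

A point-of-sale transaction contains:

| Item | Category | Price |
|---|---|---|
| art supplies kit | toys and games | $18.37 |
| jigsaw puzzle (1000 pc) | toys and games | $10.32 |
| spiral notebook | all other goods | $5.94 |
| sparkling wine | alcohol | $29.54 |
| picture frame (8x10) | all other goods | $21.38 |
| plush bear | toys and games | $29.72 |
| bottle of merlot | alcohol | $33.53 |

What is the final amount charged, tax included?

$162.57

Art supplies kit $18.37: toys and games → 9.25% → $1.70
Jigsaw puzzle (1000 pc) $10.32: toys and games → 9.25% → $0.95
Spiral notebook $5.94: all other goods → 3.5% → $0.21
Sparkling wine $29.54: alcohol → 11.75% → $3.47
Picture frame (8x10) $21.38: all other goods → 3.5% → $0.75
Plush bear $29.72: toys and games → 9.25% → $2.75
Bottle of merlot $33.53: alcohol → 11.75% → $3.94
Subtotal = $148.80; tax = $13.77; total due = $162.57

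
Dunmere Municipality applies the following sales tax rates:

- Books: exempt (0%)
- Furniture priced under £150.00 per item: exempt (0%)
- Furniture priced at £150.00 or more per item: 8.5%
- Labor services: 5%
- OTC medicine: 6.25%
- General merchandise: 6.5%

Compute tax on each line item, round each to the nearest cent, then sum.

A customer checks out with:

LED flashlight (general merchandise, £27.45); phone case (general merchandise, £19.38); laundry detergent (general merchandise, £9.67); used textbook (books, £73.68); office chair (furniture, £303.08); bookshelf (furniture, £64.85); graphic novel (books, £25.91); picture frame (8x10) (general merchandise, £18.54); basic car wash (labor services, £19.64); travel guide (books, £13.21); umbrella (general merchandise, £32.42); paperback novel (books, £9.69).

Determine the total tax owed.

£33.73

LED flashlight £27.45: general merchandise → 6.5% → £1.78
Phone case £19.38: general merchandise → 6.5% → £1.26
Laundry detergent £9.67: general merchandise → 6.5% → £0.63
Used textbook £73.68: books → 0% → £0.00
Office chair £303.08: furniture, £150.00 or more → 8.5% → £25.76
Bookshelf £64.85: furniture, under £150.00 → 0% → £0.00
Graphic novel £25.91: books → 0% → £0.00
Picture frame (8x10) £18.54: general merchandise → 6.5% → £1.21
Basic car wash £19.64: labor services → 5% → £0.98
Travel guide £13.21: books → 0% → £0.00
Umbrella £32.42: general merchandise → 6.5% → £2.11
Paperback novel £9.69: books → 0% → £0.00
Total tax = £1.78 + £1.26 + £0.63 + £25.76 + £1.21 + £0.98 + £2.11 = £33.73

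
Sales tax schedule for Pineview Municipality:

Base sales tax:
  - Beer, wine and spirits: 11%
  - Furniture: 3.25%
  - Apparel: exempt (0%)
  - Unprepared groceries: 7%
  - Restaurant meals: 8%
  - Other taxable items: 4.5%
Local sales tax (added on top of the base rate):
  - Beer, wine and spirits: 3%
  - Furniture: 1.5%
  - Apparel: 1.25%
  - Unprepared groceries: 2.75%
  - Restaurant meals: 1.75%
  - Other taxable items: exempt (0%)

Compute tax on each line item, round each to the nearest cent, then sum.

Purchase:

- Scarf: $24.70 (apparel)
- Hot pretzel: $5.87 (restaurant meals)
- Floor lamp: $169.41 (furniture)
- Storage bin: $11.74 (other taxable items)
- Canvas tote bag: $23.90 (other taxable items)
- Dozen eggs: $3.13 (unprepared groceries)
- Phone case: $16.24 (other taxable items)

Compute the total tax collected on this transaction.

$11.58

Scarf $24.70: apparel → 0% + 1.25% local = 1.25% → $0.31
Hot pretzel $5.87: restaurant meals → 8% + 1.75% local = 9.75% → $0.57
Floor lamp $169.41: furniture → 3.25% + 1.5% local = 4.75% → $8.05
Storage bin $11.74: other taxable items → 4.5% + 0% local = 4.5% → $0.53
Canvas tote bag $23.90: other taxable items → 4.5% + 0% local = 4.5% → $1.08
Dozen eggs $3.13: unprepared groceries → 7% + 2.75% local = 9.75% → $0.31
Phone case $16.24: other taxable items → 4.5% + 0% local = 4.5% → $0.73
Total tax = $0.31 + $0.57 + $8.05 + $0.53 + $1.08 + $0.31 + $0.73 = $11.58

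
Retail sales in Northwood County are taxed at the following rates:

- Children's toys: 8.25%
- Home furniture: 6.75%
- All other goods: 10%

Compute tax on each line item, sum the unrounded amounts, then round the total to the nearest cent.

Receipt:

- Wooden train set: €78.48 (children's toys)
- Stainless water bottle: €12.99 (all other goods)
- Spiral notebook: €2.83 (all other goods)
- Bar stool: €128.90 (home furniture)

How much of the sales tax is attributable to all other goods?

Stainless water bottle €12.99: all other goods → 10% → €1.299
Spiral notebook €2.83: all other goods → 10% → €0.283
Tax on all other goods: unrounded sum = €1.582 → €1.58

€1.58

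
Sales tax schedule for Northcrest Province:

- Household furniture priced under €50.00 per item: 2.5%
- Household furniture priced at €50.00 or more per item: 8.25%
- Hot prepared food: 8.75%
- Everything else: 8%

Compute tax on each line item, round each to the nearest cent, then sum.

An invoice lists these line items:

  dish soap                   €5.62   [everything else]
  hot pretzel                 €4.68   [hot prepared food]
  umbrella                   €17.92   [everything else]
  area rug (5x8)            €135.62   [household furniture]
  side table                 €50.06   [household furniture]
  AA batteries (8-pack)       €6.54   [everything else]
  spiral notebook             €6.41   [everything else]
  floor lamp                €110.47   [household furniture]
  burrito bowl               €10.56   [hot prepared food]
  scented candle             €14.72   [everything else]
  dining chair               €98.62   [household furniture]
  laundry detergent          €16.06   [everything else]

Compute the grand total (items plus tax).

Dish soap €5.62: everything else → 8% → €0.45
Hot pretzel €4.68: hot prepared food → 8.75% → €0.41
Umbrella €17.92: everything else → 8% → €1.43
Area rug (5x8) €135.62: household furniture, €50.00 or more → 8.25% → €11.19
Side table €50.06: household furniture, €50.00 or more → 8.25% → €4.13
AA batteries (8-pack) €6.54: everything else → 8% → €0.52
Spiral notebook €6.41: everything else → 8% → €0.51
Floor lamp €110.47: household furniture, €50.00 or more → 8.25% → €9.11
Burrito bowl €10.56: hot prepared food → 8.75% → €0.92
Scented candle €14.72: everything else → 8% → €1.18
Dining chair €98.62: household furniture, €50.00 or more → 8.25% → €8.14
Laundry detergent €16.06: everything else → 8% → €1.28
Subtotal = €477.28; tax = €39.27; total due = €516.55

€516.55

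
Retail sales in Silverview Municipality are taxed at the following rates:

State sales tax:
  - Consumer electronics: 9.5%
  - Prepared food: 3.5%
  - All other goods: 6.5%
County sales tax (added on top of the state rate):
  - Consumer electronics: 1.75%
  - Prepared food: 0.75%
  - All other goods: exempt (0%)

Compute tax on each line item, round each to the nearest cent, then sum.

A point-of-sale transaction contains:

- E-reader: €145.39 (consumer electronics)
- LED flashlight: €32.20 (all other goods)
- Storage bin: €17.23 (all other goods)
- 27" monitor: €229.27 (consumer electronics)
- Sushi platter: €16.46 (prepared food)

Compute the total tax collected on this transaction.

E-reader €145.39: consumer electronics → 9.5% + 1.75% county = 11.25% → €16.36
LED flashlight €32.20: all other goods → 6.5% + 0% county = 6.5% → €2.09
Storage bin €17.23: all other goods → 6.5% + 0% county = 6.5% → €1.12
27" monitor €229.27: consumer electronics → 9.5% + 1.75% county = 11.25% → €25.79
Sushi platter €16.46: prepared food → 3.5% + 0.75% county = 4.25% → €0.70
Total tax = €16.36 + €2.09 + €1.12 + €25.79 + €0.70 = €46.06

€46.06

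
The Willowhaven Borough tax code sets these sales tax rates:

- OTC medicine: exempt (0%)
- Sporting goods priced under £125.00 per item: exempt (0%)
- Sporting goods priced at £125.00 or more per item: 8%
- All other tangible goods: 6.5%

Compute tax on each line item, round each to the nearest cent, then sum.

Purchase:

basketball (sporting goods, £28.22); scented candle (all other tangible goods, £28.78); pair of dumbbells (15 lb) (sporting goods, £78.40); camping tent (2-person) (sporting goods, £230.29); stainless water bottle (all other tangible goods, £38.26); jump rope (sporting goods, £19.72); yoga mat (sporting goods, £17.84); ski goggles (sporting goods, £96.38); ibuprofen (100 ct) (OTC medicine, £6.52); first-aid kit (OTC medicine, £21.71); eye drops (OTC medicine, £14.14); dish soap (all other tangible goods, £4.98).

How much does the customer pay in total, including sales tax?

Basketball £28.22: sporting goods, under £125.00 → 0% → £0.00
Scented candle £28.78: all other tangible goods → 6.5% → £1.87
Pair of dumbbells (15 lb) £78.40: sporting goods, under £125.00 → 0% → £0.00
Camping tent (2-person) £230.29: sporting goods, £125.00 or more → 8% → £18.42
Stainless water bottle £38.26: all other tangible goods → 6.5% → £2.49
Jump rope £19.72: sporting goods, under £125.00 → 0% → £0.00
Yoga mat £17.84: sporting goods, under £125.00 → 0% → £0.00
Ski goggles £96.38: sporting goods, under £125.00 → 0% → £0.00
Ibuprofen (100 ct) £6.52: OTC medicine → 0% → £0.00
First-aid kit £21.71: OTC medicine → 0% → £0.00
Eye drops £14.14: OTC medicine → 0% → £0.00
Dish soap £4.98: all other tangible goods → 6.5% → £0.32
Subtotal = £585.24; tax = £23.10; total due = £608.34

£608.34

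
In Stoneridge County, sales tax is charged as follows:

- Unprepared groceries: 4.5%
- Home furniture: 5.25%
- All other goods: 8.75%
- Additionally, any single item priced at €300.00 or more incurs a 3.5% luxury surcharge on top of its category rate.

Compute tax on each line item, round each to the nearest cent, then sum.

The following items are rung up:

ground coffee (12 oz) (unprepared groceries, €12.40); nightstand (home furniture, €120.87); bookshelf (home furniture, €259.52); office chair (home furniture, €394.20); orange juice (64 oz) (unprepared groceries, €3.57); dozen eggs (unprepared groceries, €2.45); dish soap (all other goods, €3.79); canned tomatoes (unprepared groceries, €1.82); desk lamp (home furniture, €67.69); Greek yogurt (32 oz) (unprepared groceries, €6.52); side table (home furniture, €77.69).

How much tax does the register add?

€63.62

Ground coffee (12 oz) €12.40: unprepared groceries → 4.5% → €0.56
Nightstand €120.87: home furniture → 5.25% → €6.35
Bookshelf €259.52: home furniture → 5.25% → €13.62
Office chair €394.20: home furniture → 5.25% + 3.5% surcharge = 8.75% → €34.49
Orange juice (64 oz) €3.57: unprepared groceries → 4.5% → €0.16
Dozen eggs €2.45: unprepared groceries → 4.5% → €0.11
Dish soap €3.79: all other goods → 8.75% → €0.33
Canned tomatoes €1.82: unprepared groceries → 4.5% → €0.08
Desk lamp €67.69: home furniture → 5.25% → €3.55
Greek yogurt (32 oz) €6.52: unprepared groceries → 4.5% → €0.29
Side table €77.69: home furniture → 5.25% → €4.08
Total tax = €0.56 + €6.35 + €13.62 + €34.49 + €0.16 + €0.11 + €0.33 + €0.08 + €3.55 + €0.29 + €4.08 = €63.62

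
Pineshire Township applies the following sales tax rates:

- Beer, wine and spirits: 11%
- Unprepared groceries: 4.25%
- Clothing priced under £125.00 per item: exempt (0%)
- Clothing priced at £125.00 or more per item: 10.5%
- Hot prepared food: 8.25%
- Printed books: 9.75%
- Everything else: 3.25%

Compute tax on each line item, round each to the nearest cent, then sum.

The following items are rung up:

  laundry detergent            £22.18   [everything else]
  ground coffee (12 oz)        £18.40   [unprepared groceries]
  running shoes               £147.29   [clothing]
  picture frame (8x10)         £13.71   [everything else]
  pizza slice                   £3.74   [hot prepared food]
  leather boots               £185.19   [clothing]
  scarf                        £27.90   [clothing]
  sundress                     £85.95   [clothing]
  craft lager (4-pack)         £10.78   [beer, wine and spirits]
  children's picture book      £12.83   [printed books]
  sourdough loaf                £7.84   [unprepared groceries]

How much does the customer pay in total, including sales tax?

£575.75

Laundry detergent £22.18: everything else → 3.25% → £0.72
Ground coffee (12 oz) £18.40: unprepared groceries → 4.25% → £0.78
Running shoes £147.29: clothing, £125.00 or more → 10.5% → £15.47
Picture frame (8x10) £13.71: everything else → 3.25% → £0.45
Pizza slice £3.74: hot prepared food → 8.25% → £0.31
Leather boots £185.19: clothing, £125.00 or more → 10.5% → £19.44
Scarf £27.90: clothing, under £125.00 → 0% → £0.00
Sundress £85.95: clothing, under £125.00 → 0% → £0.00
Craft lager (4-pack) £10.78: beer, wine and spirits → 11% → £1.19
Children's picture book £12.83: printed books → 9.75% → £1.25
Sourdough loaf £7.84: unprepared groceries → 4.25% → £0.33
Subtotal = £535.81; tax = £39.94; total due = £575.75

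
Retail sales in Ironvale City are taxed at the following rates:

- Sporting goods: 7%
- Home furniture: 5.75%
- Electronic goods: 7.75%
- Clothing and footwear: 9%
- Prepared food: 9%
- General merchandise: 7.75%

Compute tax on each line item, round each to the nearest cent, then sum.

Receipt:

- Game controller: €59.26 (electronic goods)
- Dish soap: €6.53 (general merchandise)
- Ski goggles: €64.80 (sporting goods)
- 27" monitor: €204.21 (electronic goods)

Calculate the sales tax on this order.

€25.47

Game controller €59.26: electronic goods → 7.75% → €4.59
Dish soap €6.53: general merchandise → 7.75% → €0.51
Ski goggles €64.80: sporting goods → 7% → €4.54
27" monitor €204.21: electronic goods → 7.75% → €15.83
Total tax = €4.59 + €0.51 + €4.54 + €15.83 = €25.47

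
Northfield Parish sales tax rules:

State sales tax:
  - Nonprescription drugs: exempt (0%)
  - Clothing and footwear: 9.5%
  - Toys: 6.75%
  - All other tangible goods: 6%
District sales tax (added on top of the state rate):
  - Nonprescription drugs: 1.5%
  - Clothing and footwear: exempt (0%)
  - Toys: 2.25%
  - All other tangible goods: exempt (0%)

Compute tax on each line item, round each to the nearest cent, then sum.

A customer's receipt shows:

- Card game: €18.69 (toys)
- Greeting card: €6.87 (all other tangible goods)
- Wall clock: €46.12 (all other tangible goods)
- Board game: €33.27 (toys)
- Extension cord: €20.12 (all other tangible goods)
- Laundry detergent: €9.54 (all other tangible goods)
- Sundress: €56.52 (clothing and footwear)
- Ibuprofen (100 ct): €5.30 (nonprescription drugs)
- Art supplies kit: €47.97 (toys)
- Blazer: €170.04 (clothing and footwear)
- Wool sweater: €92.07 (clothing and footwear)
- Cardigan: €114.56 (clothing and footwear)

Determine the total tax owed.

€55.18

Card game €18.69: toys → 6.75% + 2.25% district = 9% → €1.68
Greeting card €6.87: all other tangible goods → 6% + 0% district = 6% → €0.41
Wall clock €46.12: all other tangible goods → 6% + 0% district = 6% → €2.77
Board game €33.27: toys → 6.75% + 2.25% district = 9% → €2.99
Extension cord €20.12: all other tangible goods → 6% + 0% district = 6% → €1.21
Laundry detergent €9.54: all other tangible goods → 6% + 0% district = 6% → €0.57
Sundress €56.52: clothing and footwear → 9.5% + 0% district = 9.5% → €5.37
Ibuprofen (100 ct) €5.30: nonprescription drugs → 0% + 1.5% district = 1.5% → €0.08
Art supplies kit €47.97: toys → 6.75% + 2.25% district = 9% → €4.32
Blazer €170.04: clothing and footwear → 9.5% + 0% district = 9.5% → €16.15
Wool sweater €92.07: clothing and footwear → 9.5% + 0% district = 9.5% → €8.75
Cardigan €114.56: clothing and footwear → 9.5% + 0% district = 9.5% → €10.88
Total tax = €1.68 + €0.41 + €2.77 + €2.99 + €1.21 + €0.57 + €5.37 + €0.08 + €4.32 + €16.15 + €8.75 + €10.88 = €55.18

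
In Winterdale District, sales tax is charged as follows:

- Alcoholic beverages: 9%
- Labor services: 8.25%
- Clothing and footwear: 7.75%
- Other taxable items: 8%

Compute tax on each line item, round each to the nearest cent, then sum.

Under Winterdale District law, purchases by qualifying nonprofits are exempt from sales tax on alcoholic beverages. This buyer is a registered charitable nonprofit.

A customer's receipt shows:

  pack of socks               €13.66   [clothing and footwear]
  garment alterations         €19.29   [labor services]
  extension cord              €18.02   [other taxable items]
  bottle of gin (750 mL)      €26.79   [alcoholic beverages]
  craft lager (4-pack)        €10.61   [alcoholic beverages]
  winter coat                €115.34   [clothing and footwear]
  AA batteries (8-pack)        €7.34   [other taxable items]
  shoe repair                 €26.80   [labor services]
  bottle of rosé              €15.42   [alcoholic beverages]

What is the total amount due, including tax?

€269.10

Pack of socks €13.66: clothing and footwear → 7.75% → €1.06
Garment alterations €19.29: labor services → 8.25% → €1.59
Extension cord €18.02: other taxable items → 8% → €1.44
Bottle of gin (750 mL) €26.79: alcoholic beverages, buyer-exempt → 0% → €0.00
Craft lager (4-pack) €10.61: alcoholic beverages, buyer-exempt → 0% → €0.00
Winter coat €115.34: clothing and footwear → 7.75% → €8.94
AA batteries (8-pack) €7.34: other taxable items → 8% → €0.59
Shoe repair €26.80: labor services → 8.25% → €2.21
Bottle of rosé €15.42: alcoholic beverages, buyer-exempt → 0% → €0.00
Subtotal = €253.27; tax = €15.83; total due = €269.10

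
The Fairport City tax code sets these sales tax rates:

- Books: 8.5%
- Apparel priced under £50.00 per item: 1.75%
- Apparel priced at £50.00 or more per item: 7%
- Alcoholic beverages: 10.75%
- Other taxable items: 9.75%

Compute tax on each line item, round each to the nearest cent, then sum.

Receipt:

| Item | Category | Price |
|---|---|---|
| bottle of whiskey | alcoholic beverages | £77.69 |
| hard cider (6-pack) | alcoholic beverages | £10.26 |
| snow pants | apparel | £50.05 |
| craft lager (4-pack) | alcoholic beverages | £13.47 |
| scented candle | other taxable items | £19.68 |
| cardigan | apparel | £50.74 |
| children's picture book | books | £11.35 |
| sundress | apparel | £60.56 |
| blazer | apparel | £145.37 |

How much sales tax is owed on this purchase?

£35.25

Bottle of whiskey £77.69: alcoholic beverages → 10.75% → £8.35
Hard cider (6-pack) £10.26: alcoholic beverages → 10.75% → £1.10
Snow pants £50.05: apparel, £50.00 or more → 7% → £3.50
Craft lager (4-pack) £13.47: alcoholic beverages → 10.75% → £1.45
Scented candle £19.68: other taxable items → 9.75% → £1.92
Cardigan £50.74: apparel, £50.00 or more → 7% → £3.55
Children's picture book £11.35: books → 8.5% → £0.96
Sundress £60.56: apparel, £50.00 or more → 7% → £4.24
Blazer £145.37: apparel, £50.00 or more → 7% → £10.18
Total tax = £8.35 + £1.10 + £3.50 + £1.45 + £1.92 + £3.55 + £0.96 + £4.24 + £10.18 = £35.25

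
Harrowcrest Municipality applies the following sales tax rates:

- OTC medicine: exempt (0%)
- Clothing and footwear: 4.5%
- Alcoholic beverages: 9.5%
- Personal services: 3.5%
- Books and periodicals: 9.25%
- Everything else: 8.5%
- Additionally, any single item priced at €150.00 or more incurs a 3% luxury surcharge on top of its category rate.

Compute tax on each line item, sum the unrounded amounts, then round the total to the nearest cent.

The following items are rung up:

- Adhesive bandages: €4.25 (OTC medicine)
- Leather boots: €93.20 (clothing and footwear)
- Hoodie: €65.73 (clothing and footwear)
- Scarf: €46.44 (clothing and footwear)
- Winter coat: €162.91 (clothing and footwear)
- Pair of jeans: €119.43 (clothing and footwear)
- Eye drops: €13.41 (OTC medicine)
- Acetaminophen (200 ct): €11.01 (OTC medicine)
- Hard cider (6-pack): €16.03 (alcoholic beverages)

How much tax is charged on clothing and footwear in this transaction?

€26.83

Leather boots €93.20: clothing and footwear → 4.5% → €4.194
Hoodie €65.73: clothing and footwear → 4.5% → €2.95785
Scarf €46.44: clothing and footwear → 4.5% → €2.0898
Winter coat €162.91: clothing and footwear → 4.5% + 3% surcharge = 7.5% → €12.21825
Pair of jeans €119.43: clothing and footwear → 4.5% → €5.37435
Tax on clothing and footwear: unrounded sum = €26.83425 → €26.83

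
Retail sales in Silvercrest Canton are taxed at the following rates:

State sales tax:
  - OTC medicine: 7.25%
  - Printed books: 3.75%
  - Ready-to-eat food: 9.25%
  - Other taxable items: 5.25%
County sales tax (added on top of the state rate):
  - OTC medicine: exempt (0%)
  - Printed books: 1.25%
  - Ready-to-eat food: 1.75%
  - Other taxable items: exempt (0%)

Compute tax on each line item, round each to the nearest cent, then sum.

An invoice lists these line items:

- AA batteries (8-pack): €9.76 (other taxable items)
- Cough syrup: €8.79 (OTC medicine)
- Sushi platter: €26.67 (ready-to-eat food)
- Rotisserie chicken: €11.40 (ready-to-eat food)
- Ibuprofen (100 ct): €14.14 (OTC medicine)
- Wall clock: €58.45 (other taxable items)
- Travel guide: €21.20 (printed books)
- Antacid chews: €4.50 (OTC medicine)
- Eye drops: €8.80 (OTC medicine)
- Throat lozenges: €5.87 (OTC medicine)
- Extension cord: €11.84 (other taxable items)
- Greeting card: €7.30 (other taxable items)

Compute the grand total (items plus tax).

AA batteries (8-pack) €9.76: other taxable items → 5.25% + 0% county = 5.25% → €0.51
Cough syrup €8.79: OTC medicine → 7.25% + 0% county = 7.25% → €0.64
Sushi platter €26.67: ready-to-eat food → 9.25% + 1.75% county = 11% → €2.93
Rotisserie chicken €11.40: ready-to-eat food → 9.25% + 1.75% county = 11% → €1.25
Ibuprofen (100 ct) €14.14: OTC medicine → 7.25% + 0% county = 7.25% → €1.03
Wall clock €58.45: other taxable items → 5.25% + 0% county = 5.25% → €3.07
Travel guide €21.20: printed books → 3.75% + 1.25% county = 5% → €1.06
Antacid chews €4.50: OTC medicine → 7.25% + 0% county = 7.25% → €0.33
Eye drops €8.80: OTC medicine → 7.25% + 0% county = 7.25% → €0.64
Throat lozenges €5.87: OTC medicine → 7.25% + 0% county = 7.25% → €0.43
Extension cord €11.84: other taxable items → 5.25% + 0% county = 5.25% → €0.62
Greeting card €7.30: other taxable items → 5.25% + 0% county = 5.25% → €0.38
Subtotal = €188.72; tax = €12.89; total due = €201.61

€201.61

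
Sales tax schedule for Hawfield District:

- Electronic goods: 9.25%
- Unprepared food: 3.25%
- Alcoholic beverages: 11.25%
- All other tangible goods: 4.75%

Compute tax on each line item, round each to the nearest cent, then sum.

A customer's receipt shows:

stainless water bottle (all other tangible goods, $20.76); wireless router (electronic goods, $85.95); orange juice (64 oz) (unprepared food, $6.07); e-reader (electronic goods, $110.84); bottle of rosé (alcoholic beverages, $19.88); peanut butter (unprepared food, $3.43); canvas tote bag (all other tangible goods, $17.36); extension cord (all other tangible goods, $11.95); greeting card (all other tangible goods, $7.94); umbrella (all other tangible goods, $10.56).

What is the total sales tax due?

$24.01

Stainless water bottle $20.76: all other tangible goods → 4.75% → $0.99
Wireless router $85.95: electronic goods → 9.25% → $7.95
Orange juice (64 oz) $6.07: unprepared food → 3.25% → $0.20
E-reader $110.84: electronic goods → 9.25% → $10.25
Bottle of rosé $19.88: alcoholic beverages → 11.25% → $2.24
Peanut butter $3.43: unprepared food → 3.25% → $0.11
Canvas tote bag $17.36: all other tangible goods → 4.75% → $0.82
Extension cord $11.95: all other tangible goods → 4.75% → $0.57
Greeting card $7.94: all other tangible goods → 4.75% → $0.38
Umbrella $10.56: all other tangible goods → 4.75% → $0.50
Total tax = $0.99 + $7.95 + $0.20 + $10.25 + $2.24 + $0.11 + $0.82 + $0.57 + $0.38 + $0.50 = $24.01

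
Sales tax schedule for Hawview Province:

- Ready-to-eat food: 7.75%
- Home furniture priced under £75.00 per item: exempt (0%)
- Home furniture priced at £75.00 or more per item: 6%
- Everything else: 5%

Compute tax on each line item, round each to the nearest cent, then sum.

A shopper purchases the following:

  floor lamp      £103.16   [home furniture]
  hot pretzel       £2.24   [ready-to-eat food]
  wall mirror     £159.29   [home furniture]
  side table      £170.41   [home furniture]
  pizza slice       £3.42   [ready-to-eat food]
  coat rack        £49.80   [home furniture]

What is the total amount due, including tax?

£514.73

Floor lamp £103.16: home furniture, £75.00 or more → 6% → £6.19
Hot pretzel £2.24: ready-to-eat food → 7.75% → £0.17
Wall mirror £159.29: home furniture, £75.00 or more → 6% → £9.56
Side table £170.41: home furniture, £75.00 or more → 6% → £10.22
Pizza slice £3.42: ready-to-eat food → 7.75% → £0.27
Coat rack £49.80: home furniture, under £75.00 → 0% → £0.00
Subtotal = £488.32; tax = £26.41; total due = £514.73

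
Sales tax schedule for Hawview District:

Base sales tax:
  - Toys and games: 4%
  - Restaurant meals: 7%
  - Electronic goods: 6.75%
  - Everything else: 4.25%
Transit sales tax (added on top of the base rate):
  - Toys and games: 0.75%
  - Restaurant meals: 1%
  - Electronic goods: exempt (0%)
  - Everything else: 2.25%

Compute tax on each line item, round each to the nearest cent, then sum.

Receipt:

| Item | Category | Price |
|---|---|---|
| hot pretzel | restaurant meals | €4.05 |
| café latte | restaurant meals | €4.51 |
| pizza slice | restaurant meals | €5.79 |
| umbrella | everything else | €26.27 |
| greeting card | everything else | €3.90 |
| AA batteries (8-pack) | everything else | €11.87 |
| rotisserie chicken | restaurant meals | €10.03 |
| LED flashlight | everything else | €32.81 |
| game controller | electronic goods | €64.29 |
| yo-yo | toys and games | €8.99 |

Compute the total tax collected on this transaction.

€11.57

Hot pretzel €4.05: restaurant meals → 7% + 1% transit = 8% → €0.32
Café latte €4.51: restaurant meals → 7% + 1% transit = 8% → €0.36
Pizza slice €5.79: restaurant meals → 7% + 1% transit = 8% → €0.46
Umbrella €26.27: everything else → 4.25% + 2.25% transit = 6.5% → €1.71
Greeting card €3.90: everything else → 4.25% + 2.25% transit = 6.5% → €0.25
AA batteries (8-pack) €11.87: everything else → 4.25% + 2.25% transit = 6.5% → €0.77
Rotisserie chicken €10.03: restaurant meals → 7% + 1% transit = 8% → €0.80
LED flashlight €32.81: everything else → 4.25% + 2.25% transit = 6.5% → €2.13
Game controller €64.29: electronic goods → 6.75% + 0% transit = 6.75% → €4.34
Yo-yo €8.99: toys and games → 4% + 0.75% transit = 4.75% → €0.43
Total tax = €0.32 + €0.36 + €0.46 + €1.71 + €0.25 + €0.77 + €0.80 + €2.13 + €4.34 + €0.43 = €11.57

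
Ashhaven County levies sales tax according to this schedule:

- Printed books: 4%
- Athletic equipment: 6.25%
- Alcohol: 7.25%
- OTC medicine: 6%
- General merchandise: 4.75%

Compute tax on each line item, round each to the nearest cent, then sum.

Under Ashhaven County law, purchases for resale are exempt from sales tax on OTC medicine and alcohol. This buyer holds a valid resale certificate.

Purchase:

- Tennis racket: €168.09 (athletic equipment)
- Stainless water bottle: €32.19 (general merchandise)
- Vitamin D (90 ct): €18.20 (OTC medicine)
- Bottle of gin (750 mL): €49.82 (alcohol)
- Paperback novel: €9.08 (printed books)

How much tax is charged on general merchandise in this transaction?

Stainless water bottle €32.19: general merchandise → 4.75% → €1.53
Tax on general merchandise = €1.53

€1.53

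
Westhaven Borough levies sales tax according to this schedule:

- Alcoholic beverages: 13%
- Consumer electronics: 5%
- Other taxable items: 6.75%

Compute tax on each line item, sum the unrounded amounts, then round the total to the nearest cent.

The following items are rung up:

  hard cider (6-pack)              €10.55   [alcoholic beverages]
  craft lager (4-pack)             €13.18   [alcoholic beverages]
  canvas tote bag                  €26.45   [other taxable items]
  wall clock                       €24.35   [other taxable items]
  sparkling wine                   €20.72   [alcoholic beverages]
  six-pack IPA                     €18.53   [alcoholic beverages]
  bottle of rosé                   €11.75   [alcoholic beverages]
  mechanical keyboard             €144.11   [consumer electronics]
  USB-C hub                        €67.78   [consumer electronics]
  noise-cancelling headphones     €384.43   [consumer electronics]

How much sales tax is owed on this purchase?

Hard cider (6-pack) €10.55: alcoholic beverages → 13% → €1.3715
Craft lager (4-pack) €13.18: alcoholic beverages → 13% → €1.7134
Canvas tote bag €26.45: other taxable items → 6.75% → €1.785375
Wall clock €24.35: other taxable items → 6.75% → €1.643625
Sparkling wine €20.72: alcoholic beverages → 13% → €2.6936
Six-pack IPA €18.53: alcoholic beverages → 13% → €2.4089
Bottle of rosé €11.75: alcoholic beverages → 13% → €1.5275
Mechanical keyboard €144.11: consumer electronics → 5% → €7.2055
USB-C hub €67.78: consumer electronics → 5% → €3.389
Noise-cancelling headphones €384.43: consumer electronics → 5% → €19.2215
Unrounded tax sum = €42.9599 → €42.96

€42.96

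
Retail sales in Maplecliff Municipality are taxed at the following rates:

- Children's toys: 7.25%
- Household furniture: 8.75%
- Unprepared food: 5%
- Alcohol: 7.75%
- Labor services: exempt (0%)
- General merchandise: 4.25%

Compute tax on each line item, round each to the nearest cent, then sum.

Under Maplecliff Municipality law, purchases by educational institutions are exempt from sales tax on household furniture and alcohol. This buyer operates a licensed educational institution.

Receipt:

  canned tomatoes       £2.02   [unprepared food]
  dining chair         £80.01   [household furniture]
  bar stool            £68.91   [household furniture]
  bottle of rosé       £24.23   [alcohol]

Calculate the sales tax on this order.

Canned tomatoes £2.02: unprepared food → 5% → £0.10
Dining chair £80.01: household furniture, buyer-exempt → 0% → £0.00
Bar stool £68.91: household furniture, buyer-exempt → 0% → £0.00
Bottle of rosé £24.23: alcohol, buyer-exempt → 0% → £0.00
Total tax = £0.10

£0.10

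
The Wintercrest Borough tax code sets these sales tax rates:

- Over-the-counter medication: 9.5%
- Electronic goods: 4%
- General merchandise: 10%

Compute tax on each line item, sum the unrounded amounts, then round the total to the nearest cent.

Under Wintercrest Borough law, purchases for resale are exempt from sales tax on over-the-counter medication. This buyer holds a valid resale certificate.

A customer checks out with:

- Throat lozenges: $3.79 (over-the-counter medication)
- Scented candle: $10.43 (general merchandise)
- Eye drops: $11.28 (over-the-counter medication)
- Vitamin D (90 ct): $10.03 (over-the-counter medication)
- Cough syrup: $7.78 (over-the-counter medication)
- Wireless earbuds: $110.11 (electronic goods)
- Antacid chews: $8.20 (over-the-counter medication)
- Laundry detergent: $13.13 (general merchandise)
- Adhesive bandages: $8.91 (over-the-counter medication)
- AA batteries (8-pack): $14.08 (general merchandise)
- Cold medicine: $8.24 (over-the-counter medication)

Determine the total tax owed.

Throat lozenges $3.79: over-the-counter medication, buyer-exempt → 0% → $0.00
Scented candle $10.43: general merchandise → 10% → $1.043
Eye drops $11.28: over-the-counter medication, buyer-exempt → 0% → $0.00
Vitamin D (90 ct) $10.03: over-the-counter medication, buyer-exempt → 0% → $0.00
Cough syrup $7.78: over-the-counter medication, buyer-exempt → 0% → $0.00
Wireless earbuds $110.11: electronic goods → 4% → $4.4044
Antacid chews $8.20: over-the-counter medication, buyer-exempt → 0% → $0.00
Laundry detergent $13.13: general merchandise → 10% → $1.313
Adhesive bandages $8.91: over-the-counter medication, buyer-exempt → 0% → $0.00
AA batteries (8-pack) $14.08: general merchandise → 10% → $1.408
Cold medicine $8.24: over-the-counter medication, buyer-exempt → 0% → $0.00
Unrounded tax sum = $8.1684 → $8.17

$8.17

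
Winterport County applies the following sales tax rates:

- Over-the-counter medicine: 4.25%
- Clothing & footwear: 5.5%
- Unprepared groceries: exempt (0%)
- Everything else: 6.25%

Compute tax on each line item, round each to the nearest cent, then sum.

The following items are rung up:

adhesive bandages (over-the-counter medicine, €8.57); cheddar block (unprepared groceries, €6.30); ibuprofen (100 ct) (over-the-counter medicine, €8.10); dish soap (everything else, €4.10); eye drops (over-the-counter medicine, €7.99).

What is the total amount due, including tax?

Adhesive bandages €8.57: over-the-counter medicine → 4.25% → €0.36
Cheddar block €6.30: unprepared groceries → 0% → €0.00
Ibuprofen (100 ct) €8.10: over-the-counter medicine → 4.25% → €0.34
Dish soap €4.10: everything else → 6.25% → €0.26
Eye drops €7.99: over-the-counter medicine → 4.25% → €0.34
Subtotal = €35.06; tax = €1.30; total due = €36.36

€36.36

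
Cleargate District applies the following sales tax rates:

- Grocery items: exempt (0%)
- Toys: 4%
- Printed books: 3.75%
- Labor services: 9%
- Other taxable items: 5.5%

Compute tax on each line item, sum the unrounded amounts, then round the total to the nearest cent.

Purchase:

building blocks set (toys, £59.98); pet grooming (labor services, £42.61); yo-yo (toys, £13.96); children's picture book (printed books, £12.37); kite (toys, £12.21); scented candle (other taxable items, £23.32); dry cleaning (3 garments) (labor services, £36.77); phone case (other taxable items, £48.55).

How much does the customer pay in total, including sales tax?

£264.78

Building blocks set £59.98: toys → 4% → £2.3992
Pet grooming £42.61: labor services → 9% → £3.8349
Yo-yo £13.96: toys → 4% → £0.5584
Children's picture book £12.37: printed books → 3.75% → £0.463875
Kite £12.21: toys → 4% → £0.4884
Scented candle £23.32: other taxable items → 5.5% → £1.2826
Dry cleaning (3 garments) £36.77: labor services → 9% → £3.3093
Phone case £48.55: other taxable items → 5.5% → £2.67025
Subtotal = £249.77; unrounded tax = £15.006925 → £15.01; total due = £264.78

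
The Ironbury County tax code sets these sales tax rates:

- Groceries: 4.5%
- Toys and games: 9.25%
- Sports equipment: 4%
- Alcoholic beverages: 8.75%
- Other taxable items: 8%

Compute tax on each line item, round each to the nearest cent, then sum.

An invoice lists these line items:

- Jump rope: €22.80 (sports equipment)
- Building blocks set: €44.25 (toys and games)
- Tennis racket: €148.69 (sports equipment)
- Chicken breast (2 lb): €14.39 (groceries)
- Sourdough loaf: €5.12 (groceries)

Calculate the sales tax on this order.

€11.83

Jump rope €22.80: sports equipment → 4% → €0.91
Building blocks set €44.25: toys and games → 9.25% → €4.09
Tennis racket €148.69: sports equipment → 4% → €5.95
Chicken breast (2 lb) €14.39: groceries → 4.5% → €0.65
Sourdough loaf €5.12: groceries → 4.5% → €0.23
Total tax = €0.91 + €4.09 + €5.95 + €0.65 + €0.23 = €11.83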